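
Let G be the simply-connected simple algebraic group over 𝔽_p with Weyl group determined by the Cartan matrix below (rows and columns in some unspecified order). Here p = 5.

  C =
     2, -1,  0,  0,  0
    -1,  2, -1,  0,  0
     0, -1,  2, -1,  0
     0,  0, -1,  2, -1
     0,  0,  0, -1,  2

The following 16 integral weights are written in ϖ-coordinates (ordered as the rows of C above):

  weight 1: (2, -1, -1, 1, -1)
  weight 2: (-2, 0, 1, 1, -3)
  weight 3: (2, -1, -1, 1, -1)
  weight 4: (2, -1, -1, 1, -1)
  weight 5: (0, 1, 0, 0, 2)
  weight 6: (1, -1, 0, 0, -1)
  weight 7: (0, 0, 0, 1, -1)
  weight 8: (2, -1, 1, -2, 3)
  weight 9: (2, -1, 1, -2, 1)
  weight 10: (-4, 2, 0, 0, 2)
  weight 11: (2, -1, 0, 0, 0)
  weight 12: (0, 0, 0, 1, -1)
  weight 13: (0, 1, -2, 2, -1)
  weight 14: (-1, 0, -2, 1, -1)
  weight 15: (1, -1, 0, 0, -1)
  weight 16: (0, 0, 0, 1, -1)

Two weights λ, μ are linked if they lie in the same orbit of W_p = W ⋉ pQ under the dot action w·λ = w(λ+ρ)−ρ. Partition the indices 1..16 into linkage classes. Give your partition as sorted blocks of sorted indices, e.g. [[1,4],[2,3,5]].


Dynkin diagram of C (from the 8 off-diagonal −1 entries): A_5.

Ā_5 reps of the 16 weights (A_5, coords as presented):

  1: (3, 0, 0, 2, 0);  2: (1, 0, 2, 0, 2);  3: (3, 0, 0, 2, 0);  4: (3, 0, 0, 2, 0);  5: (2, 0, 1, 1, 0);  6: (2, 0, 1, 1, 0);  7: (1, 1, 1, 2, 0);  8: (0, 0, 1, 1, 0);  9: (2, 0, 1, 1, 0);  10: (0, 0, 1, 1, 0);  11: (2, 0, 1, 1, 0);  12: (1, 1, 1, 2, 0);  13: (1, 1, 1, 2, 0);  14: (0, 0, 1, 1, 0);  15: (2, 0, 1, 1, 0);  16: (1, 1, 1, 2, 0)

These 16 weights hit 5 W_5-dot-orbits; sizes (3, 1, 5, 4, 3):

[[1, 3, 4], [2], [5, 6, 9, 11, 15], [7, 12, 13, 16], [8, 10, 14]]


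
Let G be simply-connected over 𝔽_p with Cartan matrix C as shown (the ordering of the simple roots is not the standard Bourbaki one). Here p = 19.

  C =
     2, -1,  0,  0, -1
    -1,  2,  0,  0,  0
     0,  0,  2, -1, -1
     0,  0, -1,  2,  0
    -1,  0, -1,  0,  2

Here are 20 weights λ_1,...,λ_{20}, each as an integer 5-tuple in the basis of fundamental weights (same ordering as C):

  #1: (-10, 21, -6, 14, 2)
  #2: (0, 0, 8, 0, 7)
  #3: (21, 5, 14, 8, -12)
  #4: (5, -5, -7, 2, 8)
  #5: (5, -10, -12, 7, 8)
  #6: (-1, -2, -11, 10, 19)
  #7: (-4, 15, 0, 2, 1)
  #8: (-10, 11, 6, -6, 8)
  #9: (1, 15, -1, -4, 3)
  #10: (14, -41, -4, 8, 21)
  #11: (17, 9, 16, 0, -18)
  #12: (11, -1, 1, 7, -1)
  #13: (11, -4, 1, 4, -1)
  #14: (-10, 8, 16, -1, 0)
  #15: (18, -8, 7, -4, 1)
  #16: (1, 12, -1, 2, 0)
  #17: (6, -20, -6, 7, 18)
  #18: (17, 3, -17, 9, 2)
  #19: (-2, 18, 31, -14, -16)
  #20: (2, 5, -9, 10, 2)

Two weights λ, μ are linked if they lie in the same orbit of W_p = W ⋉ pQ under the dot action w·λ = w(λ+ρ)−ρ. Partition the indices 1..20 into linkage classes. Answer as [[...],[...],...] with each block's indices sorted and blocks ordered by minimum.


A_5 Cartan matrix, 5 simple roots permuted; ρ=(1,1,1,1,1).

Each λ_j+ρ reduced to Ā_19; 5-tuples below use C's row order:

  [1] (2, 4, 3, 3, 3)
  [2] (1, 0, 9, 0, 8)
  [3] (2, 4, 3, 3, 3)
  [4] (2, 4, 3, 3, 3)
  [5] (2, 4, 3, 3, 3)
  [6] (1, 0, 9, 0, 8)
  [7] (2, 13, 0, 3, 1)
  [8] (9, 3, 2, 5, 0)
  [9] (2, 13, 0, 3, 1)
  [10] (3, 2, 0, 3, 10)
  [11] (1, 0, 9, 0, 8)
  [12] (9, 3, 2, 5, 0)
  [13] (9, 3, 2, 5, 0)
  [14] (1, 0, 9, 0, 8)
  [15] (9, 3, 2, 5, 0)
  [16] (2, 13, 0, 3, 1)
  [17] (9, 3, 2, 5, 0)
  [18] (3, 2, 0, 3, 10)
  [19] (2, 13, 0, 3, 1)
  [20] (2, 4, 3, 3, 3)

5 distinct reps among the 20 weights ⇒ 5 W_19-linkage classes:

[[1, 3, 4, 5, 20], [2, 6, 11, 14], [7, 9, 16, 19], [8, 12, 13, 15, 17], [10, 18]]


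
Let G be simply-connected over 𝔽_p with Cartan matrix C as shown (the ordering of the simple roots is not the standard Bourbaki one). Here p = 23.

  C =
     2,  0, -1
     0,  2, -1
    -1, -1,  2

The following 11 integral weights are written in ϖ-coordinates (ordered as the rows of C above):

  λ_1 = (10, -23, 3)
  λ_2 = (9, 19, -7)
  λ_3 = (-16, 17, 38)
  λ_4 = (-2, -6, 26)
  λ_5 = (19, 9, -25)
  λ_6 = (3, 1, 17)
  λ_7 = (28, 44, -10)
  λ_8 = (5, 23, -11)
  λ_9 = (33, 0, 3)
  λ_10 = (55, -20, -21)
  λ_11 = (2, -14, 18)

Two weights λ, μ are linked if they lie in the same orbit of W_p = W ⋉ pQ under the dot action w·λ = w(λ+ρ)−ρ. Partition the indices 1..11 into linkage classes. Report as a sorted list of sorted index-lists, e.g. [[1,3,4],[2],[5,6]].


C ↔ A_3 under row/col permutation; |W(A_3)| = 24.

W_23-reps of the 11 weights in Ā_23 (same 3-coord order as C):

    1: (7, 4, 11)
    2: (3, 13, 6)
    3: (7, 4, 11)
    4: (3, 1, 18)
    5: (3, 13, 6)
    6: (3, 1, 18)
    7: (3, 13, 6)
    8: (3, 13, 6)
    9: (7, 4, 11)
    10: (6, 3, 10)
    11: (3, 13, 6)

The 11 indices split into 4 linkage classes (same alcove rep ⇔ same W_23-dot-orbit):

[[1, 3, 9], [2, 5, 7, 8, 11], [4, 6], [10]]


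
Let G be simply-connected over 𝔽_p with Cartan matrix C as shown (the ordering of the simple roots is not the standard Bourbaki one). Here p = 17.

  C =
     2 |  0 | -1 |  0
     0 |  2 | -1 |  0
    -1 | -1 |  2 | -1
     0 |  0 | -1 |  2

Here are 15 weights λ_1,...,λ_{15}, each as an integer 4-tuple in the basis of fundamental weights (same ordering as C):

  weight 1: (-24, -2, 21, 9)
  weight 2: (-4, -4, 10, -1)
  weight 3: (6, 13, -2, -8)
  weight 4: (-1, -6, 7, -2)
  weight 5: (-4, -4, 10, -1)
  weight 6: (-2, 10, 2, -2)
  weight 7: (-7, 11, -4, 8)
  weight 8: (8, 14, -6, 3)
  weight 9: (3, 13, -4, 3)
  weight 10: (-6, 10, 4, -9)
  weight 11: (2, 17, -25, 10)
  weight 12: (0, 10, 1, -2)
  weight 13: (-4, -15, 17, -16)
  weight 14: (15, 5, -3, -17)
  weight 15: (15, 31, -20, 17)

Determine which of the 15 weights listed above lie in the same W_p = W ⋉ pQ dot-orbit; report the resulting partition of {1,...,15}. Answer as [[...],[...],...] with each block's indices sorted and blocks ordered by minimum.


Dynkin diagram of C (from the 6 off-diagonal −1 entries): D_4.

λ_j+ρ reflected into Ā_17 (⟨·,θ^∨⟩≤17); 4-tuples as given:

  λ_1 → (2, 8, 1, 1);  λ_2 → (3, 3, 5, 0);  λ_3 → (1, 6, 3, 1);  λ_4 → (0, 5, 2, 1);  λ_5 → (3, 3, 5, 0);  λ_6 → (1, 11, 1, 1);  λ_7 → (3, 3, 5, 0);  λ_8 → (2, 8, 1, 1);  λ_9 → (1, 11, 1, 1);  λ_10 → (3, 3, 5, 0);  λ_11 → (1, 6, 3, 1);  λ_12 → (1, 11, 1, 1);  λ_13 → (11, 0, 2, 1);  λ_14 → (1, 11, 1, 1);  λ_15 → (1, 11, 1, 1)

Linkage partition of the 15 weights (6 classes, p=17):

[[1, 8], [2, 5, 7, 10], [3, 11], [4], [6, 9, 12, 14, 15], [13]]


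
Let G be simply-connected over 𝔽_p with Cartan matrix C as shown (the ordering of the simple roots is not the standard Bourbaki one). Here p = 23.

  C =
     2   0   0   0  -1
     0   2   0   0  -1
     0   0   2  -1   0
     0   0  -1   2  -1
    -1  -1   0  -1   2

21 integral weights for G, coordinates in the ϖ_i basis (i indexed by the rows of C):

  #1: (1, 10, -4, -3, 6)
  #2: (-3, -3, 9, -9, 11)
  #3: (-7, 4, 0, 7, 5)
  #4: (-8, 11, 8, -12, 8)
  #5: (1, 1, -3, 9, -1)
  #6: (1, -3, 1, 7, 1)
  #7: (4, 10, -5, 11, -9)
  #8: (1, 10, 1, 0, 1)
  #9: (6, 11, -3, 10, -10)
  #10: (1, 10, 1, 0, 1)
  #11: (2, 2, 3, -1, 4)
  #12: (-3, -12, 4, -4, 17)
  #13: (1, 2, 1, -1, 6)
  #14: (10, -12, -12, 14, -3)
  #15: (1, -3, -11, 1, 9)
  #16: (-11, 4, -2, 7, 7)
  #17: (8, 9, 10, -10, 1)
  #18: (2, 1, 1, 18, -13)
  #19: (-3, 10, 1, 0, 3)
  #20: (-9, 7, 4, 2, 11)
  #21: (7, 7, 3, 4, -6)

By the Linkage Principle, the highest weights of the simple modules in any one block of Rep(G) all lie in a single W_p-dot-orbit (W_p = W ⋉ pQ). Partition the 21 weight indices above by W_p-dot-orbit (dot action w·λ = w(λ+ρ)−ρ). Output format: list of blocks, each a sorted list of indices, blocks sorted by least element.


C ↔ D_5 under row/col permutation; |W(D_5)| = 1920.

W_23-reps of the 21 weights in Ā_23 (same 5-coord order as C):

    1: (2, 11, 2, 1, 2)
    2: (2, 2, 2, 8, 0)
    3: (6, 5, 1, 3, 0)
    4: (2, 3, 2, 0, 7)
    5: (2, 2, 2, 8, 0)
    6: (2, 2, 2, 8, 0)
    7: (3, 3, 4, 0, 5)
    8: (2, 11, 2, 1, 2)
    9: (2, 3, 2, 0, 7)
    10: (2, 11, 2, 1, 2)
    11: (3, 3, 4, 0, 5)
    12: (2, 11, 2, 1, 2)
    13: (2, 3, 2, 0, 7)
    14: (2, 2, 2, 8, 0)
    15: (2, 2, 2, 8, 0)
    16: (8, 3, 1, 2, 2)
    17: (2, 3, 2, 0, 7)
    18: (2, 3, 2, 0, 7)
    19: (2, 11, 2, 1, 2)
    20: (3, 3, 4, 0, 5)
    21: (3, 3, 4, 0, 5)

These 21 weights hit 6 W_23-dot-orbits; sizes (5, 5, 1, 5, 4, 1):

[[1, 8, 10, 12, 19], [2, 5, 6, 14, 15], [3], [4, 9, 13, 17, 18], [7, 11, 20, 21], [16]]


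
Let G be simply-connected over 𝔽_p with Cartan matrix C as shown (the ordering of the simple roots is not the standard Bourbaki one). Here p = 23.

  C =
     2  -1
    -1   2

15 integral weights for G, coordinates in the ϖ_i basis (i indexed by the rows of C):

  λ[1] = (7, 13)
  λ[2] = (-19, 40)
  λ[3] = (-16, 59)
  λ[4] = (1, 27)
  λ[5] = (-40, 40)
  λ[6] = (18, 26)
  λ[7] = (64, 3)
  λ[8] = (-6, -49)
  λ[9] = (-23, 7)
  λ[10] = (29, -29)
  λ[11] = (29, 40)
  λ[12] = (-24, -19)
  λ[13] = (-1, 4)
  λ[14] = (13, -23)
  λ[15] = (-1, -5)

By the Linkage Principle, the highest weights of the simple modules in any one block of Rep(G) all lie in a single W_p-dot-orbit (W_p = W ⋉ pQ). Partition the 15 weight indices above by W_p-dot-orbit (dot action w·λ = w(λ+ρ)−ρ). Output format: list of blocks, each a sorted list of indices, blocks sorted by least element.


Cartan matrix: type A_2 (|W|=6); un-permuting the 2 rows.

W_23-reps of the 15 weights in Ā_23 (same 2-coord order as C):

  [1] (8, 14)
  [2] (0, 5)
  [3] (8, 14)
  [4] (5, 16)
  [5] (5, 16)
  [6] (4, 0)
  [7] (4, 0)
  [8] (5, 16)
  [9] (8, 14)
  [10] (5, 16)
  [11] (5, 16)
  [12] (0, 5)
  [13] (0, 5)
  [14] (8, 14)
  [15] (4, 0)

4 distinct reps among the 15 weights ⇒ 4 W_23-linkage classes:

[[1, 3, 9, 14], [2, 12, 13], [4, 5, 8, 10, 11], [6, 7, 15]]


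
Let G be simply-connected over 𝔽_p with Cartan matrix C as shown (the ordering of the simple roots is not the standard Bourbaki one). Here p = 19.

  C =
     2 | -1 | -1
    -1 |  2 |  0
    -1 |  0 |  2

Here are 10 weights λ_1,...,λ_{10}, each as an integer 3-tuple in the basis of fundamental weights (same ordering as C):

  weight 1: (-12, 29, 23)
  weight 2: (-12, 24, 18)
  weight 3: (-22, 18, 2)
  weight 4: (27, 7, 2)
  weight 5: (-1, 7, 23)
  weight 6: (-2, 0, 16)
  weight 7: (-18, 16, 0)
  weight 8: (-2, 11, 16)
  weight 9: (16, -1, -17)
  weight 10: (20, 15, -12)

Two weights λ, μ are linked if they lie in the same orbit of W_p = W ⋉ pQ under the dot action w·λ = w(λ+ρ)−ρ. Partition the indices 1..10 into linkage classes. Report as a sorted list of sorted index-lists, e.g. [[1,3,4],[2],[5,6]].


Root system A_3: the 3×3 matrix C matches after relabeling.

λ_j+ρ reflected into Ā_19 (⟨·,θ^∨⟩≤19); 3-tuples as given:

    λ_1+ρ ↦ (5, 0, 6)
    λ_2+ρ ↦ (5, 0, 6)
    λ_3+ρ ↦ (1, 0, 16)
    λ_4+ρ ↦ (1, 2, 7)
    λ_5+ρ ↦ (5, 0, 6)
    λ_6+ρ ↦ (1, 0, 16)
    λ_7+ρ ↦ (1, 0, 16)
    λ_8+ρ ↦ (1, 2, 7)
    λ_9+ρ ↦ (1, 0, 16)
    λ_10+ρ ↦ (1, 2, 7)

3 distinct reps among the 10 weights ⇒ 3 W_19-linkage classes:

[[1, 2, 5], [3, 6, 7, 9], [4, 8, 10]]


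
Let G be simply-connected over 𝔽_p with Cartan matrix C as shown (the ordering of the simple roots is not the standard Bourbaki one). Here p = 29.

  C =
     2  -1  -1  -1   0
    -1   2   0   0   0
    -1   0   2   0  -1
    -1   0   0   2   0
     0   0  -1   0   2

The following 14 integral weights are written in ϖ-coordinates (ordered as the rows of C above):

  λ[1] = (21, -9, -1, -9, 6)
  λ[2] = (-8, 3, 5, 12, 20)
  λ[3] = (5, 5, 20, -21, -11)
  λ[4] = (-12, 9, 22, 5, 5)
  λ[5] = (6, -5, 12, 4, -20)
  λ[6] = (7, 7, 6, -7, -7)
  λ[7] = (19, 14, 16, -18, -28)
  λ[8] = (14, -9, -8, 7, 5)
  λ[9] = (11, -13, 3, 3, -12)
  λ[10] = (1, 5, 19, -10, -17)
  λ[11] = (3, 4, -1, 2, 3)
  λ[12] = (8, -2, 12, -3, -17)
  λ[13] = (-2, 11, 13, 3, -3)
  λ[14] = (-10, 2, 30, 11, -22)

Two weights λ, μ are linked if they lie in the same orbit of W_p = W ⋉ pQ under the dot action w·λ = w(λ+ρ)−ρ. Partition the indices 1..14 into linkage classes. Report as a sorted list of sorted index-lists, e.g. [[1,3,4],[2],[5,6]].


D_5 Cartan matrix, 5 simple roots permuted; ρ=(1,1,1,1,1).

Alcove-folded reps (p=29, 14 weights, presented ϖ-order):

    1: (0, 8, 6, 8, 1)
    2: (3, 1, 3, 2, 13)
    3: (2, 8, 1, 6, 6)
    4: (0, 1, 5, 5, 1)
    5: (3, 1, 3, 2, 13)
    6: (2, 8, 1, 6, 6)
    7: (2, 8, 1, 6, 6)
    8: (0, 8, 6, 8, 1)
    9: (4, 5, 0, 3, 4)
    10: (3, 1, 3, 2, 13)
    11: (4, 5, 0, 3, 4)
    12: (3, 1, 3, 2, 13)
    13: (1, 11, 0, 3, 2)
    14: (3, 1, 3, 2, 13)

Linkage partition of the 14 weights (6 classes, p=29):

[[1, 8], [2, 5, 10, 12, 14], [3, 6, 7], [4], [9, 11], [13]]


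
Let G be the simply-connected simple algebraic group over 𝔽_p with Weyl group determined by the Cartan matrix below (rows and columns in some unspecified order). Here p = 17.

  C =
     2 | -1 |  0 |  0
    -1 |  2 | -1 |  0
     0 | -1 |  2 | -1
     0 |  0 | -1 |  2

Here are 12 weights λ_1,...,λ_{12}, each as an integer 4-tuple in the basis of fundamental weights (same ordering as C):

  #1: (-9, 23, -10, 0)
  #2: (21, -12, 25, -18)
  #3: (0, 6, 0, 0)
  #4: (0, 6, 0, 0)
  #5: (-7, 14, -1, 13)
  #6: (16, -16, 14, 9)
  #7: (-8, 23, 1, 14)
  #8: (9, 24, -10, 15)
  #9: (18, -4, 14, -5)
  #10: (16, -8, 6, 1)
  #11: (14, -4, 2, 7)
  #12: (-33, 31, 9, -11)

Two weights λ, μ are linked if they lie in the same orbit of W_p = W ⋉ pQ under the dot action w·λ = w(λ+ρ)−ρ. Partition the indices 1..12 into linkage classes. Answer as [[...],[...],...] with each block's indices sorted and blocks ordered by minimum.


C ↔ A_4 under row/col permutation; |W(A_4)| = 120.

W_17-reps of the 12 weights in Ā_17 (same 4-coord order as C):

  1: (1, 7, 1, 1)
  2: (6, 3, 0, 2)
  3: (1, 7, 1, 1)
  4: (1, 7, 1, 1)
  5: (6, 3, 0, 2)
  6: (8, 7, 0, 0)
  7: (8, 7, 0, 0)
  8: (1, 7, 1, 1)
  9: (2, 1, 2, 8)
  10: (8, 7, 0, 0)
  11: (6, 3, 0, 2)
  12: (8, 7, 0, 0)

These 12 weights hit 4 W_17-dot-orbits; sizes (4, 3, 4, 1):

[[1, 3, 4, 8], [2, 5, 11], [6, 7, 10, 12], [9]]


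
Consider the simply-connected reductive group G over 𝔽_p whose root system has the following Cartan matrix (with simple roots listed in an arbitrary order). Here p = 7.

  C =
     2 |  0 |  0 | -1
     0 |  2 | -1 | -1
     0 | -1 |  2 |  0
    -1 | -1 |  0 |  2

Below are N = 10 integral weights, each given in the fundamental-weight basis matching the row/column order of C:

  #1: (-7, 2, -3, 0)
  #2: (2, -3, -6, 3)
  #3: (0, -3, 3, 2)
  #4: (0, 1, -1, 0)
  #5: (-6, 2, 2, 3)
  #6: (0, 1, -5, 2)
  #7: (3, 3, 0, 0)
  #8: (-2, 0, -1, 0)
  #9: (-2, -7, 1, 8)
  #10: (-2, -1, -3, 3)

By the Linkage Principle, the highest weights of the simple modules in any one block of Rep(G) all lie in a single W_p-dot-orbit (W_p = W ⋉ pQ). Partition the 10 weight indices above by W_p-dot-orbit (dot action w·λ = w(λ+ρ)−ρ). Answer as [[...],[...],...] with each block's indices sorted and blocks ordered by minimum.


Cartan matrix: type A_4 (|W|=120); un-permuting the 4 rows.

Folding the 10 weights λ_j+ρ into Ā_7 (reps in the given 4-coord order):

  [1] (1, 2, 2, 1) · [2] (0, 2, 2, 3) · [3] (1, 2, 2, 1) · [4] (1, 2, 0, 1) · [5] (1, 2, 0, 1) · [6] (1, 2, 2, 1) · [7] (1, 2, 2, 1) · [8] (1, 1, 0, 0) · [9] (1, 2, 2, 1) · [10] (1, 2, 0, 1)

4 distinct reps among the 10 weights ⇒ 4 W_7-linkage classes:

[[1, 3, 6, 7, 9], [2], [4, 5, 10], [8]]


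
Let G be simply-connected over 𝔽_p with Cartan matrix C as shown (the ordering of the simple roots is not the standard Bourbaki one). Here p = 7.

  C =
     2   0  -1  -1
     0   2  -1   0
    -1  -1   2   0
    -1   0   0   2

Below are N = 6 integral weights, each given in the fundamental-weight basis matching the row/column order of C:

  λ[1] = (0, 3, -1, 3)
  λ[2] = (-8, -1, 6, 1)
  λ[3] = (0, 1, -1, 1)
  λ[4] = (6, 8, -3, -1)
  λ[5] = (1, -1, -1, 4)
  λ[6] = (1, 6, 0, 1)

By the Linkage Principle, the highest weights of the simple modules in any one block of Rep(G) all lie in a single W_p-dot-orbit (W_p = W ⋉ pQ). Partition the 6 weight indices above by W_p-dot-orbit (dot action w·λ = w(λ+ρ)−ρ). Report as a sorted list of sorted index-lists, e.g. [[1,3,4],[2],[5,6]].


Type A_4, rank 4, |W|=120; reorder rows/cols to standard.

Each λ_j+ρ reduced to Ā_7; 4-tuples below use C's row order:

  1: (1, 2, 0, 2);  2: (2, 0, 0, 5);  3: (1, 2, 0, 2);  4: (2, 0, 0, 5);  5: (2, 0, 0, 5);  6: (1, 2, 0, 2)

These 6 weights hit 2 W_7-dot-orbits; sizes (3, 3):

[[1, 3, 6], [2, 4, 5]]


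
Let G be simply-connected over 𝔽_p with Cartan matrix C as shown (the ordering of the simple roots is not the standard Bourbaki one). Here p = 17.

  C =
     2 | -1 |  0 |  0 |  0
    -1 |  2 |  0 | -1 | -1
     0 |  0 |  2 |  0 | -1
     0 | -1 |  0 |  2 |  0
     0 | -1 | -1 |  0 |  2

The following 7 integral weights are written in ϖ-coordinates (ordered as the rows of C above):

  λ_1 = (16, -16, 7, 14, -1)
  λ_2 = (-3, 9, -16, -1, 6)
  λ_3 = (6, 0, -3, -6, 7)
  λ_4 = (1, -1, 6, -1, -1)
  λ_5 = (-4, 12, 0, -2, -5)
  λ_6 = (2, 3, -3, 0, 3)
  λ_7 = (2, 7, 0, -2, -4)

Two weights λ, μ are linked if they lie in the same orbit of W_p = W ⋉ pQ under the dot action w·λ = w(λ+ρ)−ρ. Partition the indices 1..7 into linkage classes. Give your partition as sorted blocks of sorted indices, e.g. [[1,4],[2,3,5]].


Cartan matrix: type D_5 (|W|=1920); un-permuting the 5 rows.

Ā_17 reps of the 7 weights (D_5, coords as presented):

  λ_1+ρ ↦ (2, 0, 7, 0, 0);  λ_2+ρ ↦ (2, 0, 7, 0, 0);  λ_3+ρ ↦ (3, 4, 2, 1, 1);  λ_4+ρ ↦ (2, 0, 7, 0, 0);  λ_5+ρ ↦ (3, 4, 2, 1, 1);  λ_6+ρ ↦ (3, 4, 2, 1, 1);  λ_7+ρ ↦ (3, 4, 2, 1, 1)

2 distinct reps among the 7 weights ⇒ 2 W_17-linkage classes:

[[1, 2, 4], [3, 5, 6, 7]]


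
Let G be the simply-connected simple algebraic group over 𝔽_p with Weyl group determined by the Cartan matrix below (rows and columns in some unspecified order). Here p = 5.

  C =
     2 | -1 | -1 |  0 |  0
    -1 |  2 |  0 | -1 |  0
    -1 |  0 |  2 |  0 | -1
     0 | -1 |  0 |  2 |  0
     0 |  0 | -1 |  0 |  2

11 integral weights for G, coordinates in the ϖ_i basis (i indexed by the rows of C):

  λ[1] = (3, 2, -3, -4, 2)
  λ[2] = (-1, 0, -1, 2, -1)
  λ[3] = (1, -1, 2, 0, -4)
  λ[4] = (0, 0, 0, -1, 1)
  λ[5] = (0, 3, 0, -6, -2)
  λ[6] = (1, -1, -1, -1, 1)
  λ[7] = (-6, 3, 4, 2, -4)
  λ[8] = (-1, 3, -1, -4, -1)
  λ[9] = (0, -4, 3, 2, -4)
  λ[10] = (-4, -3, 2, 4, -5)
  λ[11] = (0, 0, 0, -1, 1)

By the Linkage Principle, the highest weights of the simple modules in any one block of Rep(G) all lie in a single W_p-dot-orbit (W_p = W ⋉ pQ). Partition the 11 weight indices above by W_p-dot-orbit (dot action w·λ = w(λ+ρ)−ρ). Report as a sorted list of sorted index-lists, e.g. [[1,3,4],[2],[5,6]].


Root system A_5: the 5×5 matrix C matches after relabeling.

Ā_5 reps of the 11 weights (A_5, coords as presented):

  λ_1 → (2, 0, 0, 0, 2) · λ_2 → (0, 1, 0, 3, 0) · λ_3 → (2, 0, 0, 0, 2) · λ_4 → (1, 1, 1, 0, 2) · λ_5 → (0, 1, 0, 3, 0) · λ_6 → (2, 0, 0, 0, 2) · λ_7 → (1, 1, 1, 0, 2) · λ_8 → (0, 1, 0, 3, 0) · λ_9 → (1, 1, 1, 0, 2) · λ_10 → (3, 0, 0, 0, 1) · λ_11 → (1, 1, 1, 0, 2)

4 distinct reps among the 11 weights ⇒ 4 W_5-linkage classes:

[[1, 3, 6], [2, 5, 8], [4, 7, 9, 11], [10]]


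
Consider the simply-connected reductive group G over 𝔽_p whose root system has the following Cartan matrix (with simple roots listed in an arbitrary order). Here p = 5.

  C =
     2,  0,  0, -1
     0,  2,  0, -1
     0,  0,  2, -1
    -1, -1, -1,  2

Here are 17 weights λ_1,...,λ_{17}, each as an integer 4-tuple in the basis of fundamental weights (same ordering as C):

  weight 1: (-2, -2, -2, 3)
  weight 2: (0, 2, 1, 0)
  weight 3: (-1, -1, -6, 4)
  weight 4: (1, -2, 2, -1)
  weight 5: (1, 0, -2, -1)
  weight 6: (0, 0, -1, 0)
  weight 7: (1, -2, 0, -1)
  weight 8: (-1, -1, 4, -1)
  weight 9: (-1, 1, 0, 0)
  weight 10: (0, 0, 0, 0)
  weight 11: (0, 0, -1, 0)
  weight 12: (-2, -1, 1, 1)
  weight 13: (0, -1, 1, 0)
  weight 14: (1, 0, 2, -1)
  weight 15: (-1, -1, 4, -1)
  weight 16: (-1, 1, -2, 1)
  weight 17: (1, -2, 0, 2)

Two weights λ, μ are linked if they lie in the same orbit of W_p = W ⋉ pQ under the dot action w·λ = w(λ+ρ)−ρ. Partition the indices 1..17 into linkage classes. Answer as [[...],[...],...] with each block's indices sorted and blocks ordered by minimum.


Dynkin diagram of C (from the 6 off-diagonal −1 entries): D_4.

Ā_5 reps of the 17 weights (D_4, coords as presented):

  1: (1, 1, 1, 1);  2: (1, 1, 0, 1);  3: (0, 0, 5, 0);  4: (1, 0, 2, 1);  5: (1, 0, 0, 1);  6: (1, 1, 0, 1);  7: (1, 0, 0, 1);  8: (0, 0, 5, 0);  9: (0, 2, 1, 1);  10: (1, 1, 1, 1);  11: (1, 1, 0, 1);  12: (1, 0, 2, 1);  13: (1, 0, 2, 1);  14: (1, 0, 2, 1);  15: (0, 0, 5, 0);  16: (0, 2, 1, 1);  17: (1, 0, 0, 1)

The 17 indices split into 6 linkage classes (same alcove rep ⇔ same W_5-dot-orbit):

[[1, 10], [2, 6, 11], [3, 8, 15], [4, 12, 13, 14], [5, 7, 17], [9, 16]]


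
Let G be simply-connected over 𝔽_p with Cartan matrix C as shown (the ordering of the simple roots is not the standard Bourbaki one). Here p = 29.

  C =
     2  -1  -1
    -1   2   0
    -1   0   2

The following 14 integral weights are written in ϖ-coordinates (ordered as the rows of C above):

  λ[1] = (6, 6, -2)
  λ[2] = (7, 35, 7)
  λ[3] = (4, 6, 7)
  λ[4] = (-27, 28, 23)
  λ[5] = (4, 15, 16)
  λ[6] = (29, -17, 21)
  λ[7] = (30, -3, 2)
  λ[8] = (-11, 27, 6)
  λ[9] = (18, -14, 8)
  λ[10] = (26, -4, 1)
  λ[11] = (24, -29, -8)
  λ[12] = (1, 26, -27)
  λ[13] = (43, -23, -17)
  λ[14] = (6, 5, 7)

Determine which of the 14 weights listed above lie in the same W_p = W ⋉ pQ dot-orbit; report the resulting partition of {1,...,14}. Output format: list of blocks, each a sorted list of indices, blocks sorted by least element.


Type A_3, rank 3, |W|=24; reorder rows/cols to standard.

Alcove-folded reps (p=29, 14 weights, presented ϖ-order):

    λ_1 → (6, 7, 1)
    λ_2 → (7, 6, 8)
    λ_3 → (5, 7, 8)
    λ_4 → (24, 3, 2)
    λ_5 → (5, 7, 8)
    λ_6 → (6, 7, 1)
    λ_7 → (24, 3, 2)
    λ_8 → (7, 18, 3)
    λ_9 → (6, 13, 9)
    λ_10 → (24, 3, 2)
    λ_11 → (7, 18, 3)
    λ_12 → (24, 3, 2)
    λ_13 → (6, 7, 1)
    λ_14 → (7, 6, 8)

These 14 weights hit 6 W_29-dot-orbits; sizes (3, 2, 2, 4, 2, 1):

[[1, 6, 13], [2, 14], [3, 5], [4, 7, 10, 12], [8, 11], [9]]


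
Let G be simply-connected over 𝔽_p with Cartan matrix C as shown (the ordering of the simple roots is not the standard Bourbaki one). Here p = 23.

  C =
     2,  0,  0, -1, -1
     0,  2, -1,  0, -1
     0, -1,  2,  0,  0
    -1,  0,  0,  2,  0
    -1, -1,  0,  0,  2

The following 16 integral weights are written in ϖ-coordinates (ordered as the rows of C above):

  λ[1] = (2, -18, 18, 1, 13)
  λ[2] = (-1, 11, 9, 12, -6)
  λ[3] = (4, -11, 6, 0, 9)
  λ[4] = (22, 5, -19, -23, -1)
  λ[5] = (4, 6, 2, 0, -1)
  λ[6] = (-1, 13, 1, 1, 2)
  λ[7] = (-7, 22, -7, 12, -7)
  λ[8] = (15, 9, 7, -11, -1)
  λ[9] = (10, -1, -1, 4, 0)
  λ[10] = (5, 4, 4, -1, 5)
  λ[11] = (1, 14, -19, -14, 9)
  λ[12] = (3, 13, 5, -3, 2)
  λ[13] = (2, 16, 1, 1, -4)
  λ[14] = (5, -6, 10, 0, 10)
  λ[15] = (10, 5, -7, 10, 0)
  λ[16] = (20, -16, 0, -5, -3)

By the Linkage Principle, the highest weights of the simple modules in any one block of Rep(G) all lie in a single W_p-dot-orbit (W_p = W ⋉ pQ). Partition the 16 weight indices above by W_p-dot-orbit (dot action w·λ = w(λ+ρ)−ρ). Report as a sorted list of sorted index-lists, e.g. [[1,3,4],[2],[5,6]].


A_5 Cartan matrix, 5 simple roots permuted; ρ=(1,1,1,1,1).

Ā_23 reps of the 16 weights (A_5, coords as presented):

  1: (0, 14, 2, 2, 3)
  2: (5, 7, 3, 1, 0)
  3: (5, 7, 3, 1, 0)
  4: (11, 0, 0, 5, 1)
  5: (5, 7, 3, 1, 0)
  6: (0, 14, 2, 2, 3)
  7: (6, 5, 5, 0, 6)
  8: (5, 7, 3, 1, 0)
  9: (11, 0, 0, 5, 1)
  10: (6, 5, 5, 0, 6)
  11: (5, 1, 10, 2, 3)
  12: (0, 14, 2, 2, 3)
  13: (0, 14, 2, 2, 3)
  14: (6, 5, 5, 0, 6)
  15: (11, 0, 0, 5, 1)
  16: (0, 14, 2, 4, 1)

Linkage partition of the 16 weights (6 classes, p=23):

[[1, 6, 12, 13], [2, 3, 5, 8], [4, 9, 15], [7, 10, 14], [11], [16]]


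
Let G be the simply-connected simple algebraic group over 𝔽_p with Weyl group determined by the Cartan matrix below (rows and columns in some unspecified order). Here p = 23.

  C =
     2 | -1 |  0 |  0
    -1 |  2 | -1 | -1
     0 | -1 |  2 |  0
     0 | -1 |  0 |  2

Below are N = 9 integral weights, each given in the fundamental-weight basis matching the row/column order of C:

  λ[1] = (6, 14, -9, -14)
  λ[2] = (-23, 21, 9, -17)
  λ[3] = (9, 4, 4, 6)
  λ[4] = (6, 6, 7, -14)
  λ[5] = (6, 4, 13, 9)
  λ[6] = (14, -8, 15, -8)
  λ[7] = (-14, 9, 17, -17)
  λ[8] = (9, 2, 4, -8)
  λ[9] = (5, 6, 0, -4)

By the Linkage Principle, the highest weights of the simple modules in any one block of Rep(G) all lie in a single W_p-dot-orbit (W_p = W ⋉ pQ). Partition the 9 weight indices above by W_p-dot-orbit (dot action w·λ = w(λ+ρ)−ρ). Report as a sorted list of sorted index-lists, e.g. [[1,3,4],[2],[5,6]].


Dynkin diagram of C (from the 6 off-diagonal −1 entries): D_4.

Alcove-folded reps (p=23, 9 weights, presented ϖ-order):

  1: (1, 6, 2, 7)
  2: (6, 1, 6, 0)
  3: (6, 4, 1, 3)
  4: (1, 6, 2, 7)
  5: (6, 4, 1, 3)
  6: (1, 6, 2, 7)
  7: (6, 4, 1, 3)
  8: (6, 4, 1, 3)
  9: (6, 4, 1, 3)

Linkage partition of the 9 weights (3 classes, p=23):

[[1, 4, 6], [2], [3, 5, 7, 8, 9]]


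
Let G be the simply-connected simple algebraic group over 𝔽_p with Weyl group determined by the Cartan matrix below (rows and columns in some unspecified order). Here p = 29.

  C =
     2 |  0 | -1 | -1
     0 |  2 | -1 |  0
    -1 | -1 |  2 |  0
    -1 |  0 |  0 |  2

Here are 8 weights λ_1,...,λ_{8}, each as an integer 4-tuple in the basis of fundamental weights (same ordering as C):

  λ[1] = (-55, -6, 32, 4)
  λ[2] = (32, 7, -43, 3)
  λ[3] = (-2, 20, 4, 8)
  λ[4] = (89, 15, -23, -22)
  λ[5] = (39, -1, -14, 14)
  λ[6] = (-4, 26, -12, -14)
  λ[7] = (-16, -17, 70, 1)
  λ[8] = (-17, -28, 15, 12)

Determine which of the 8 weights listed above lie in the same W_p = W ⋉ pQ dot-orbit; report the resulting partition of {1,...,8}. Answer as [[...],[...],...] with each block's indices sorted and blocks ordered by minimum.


A_4 Cartan matrix, 4 simple roots permuted; ρ=(1,1,1,1).

Each λ_j+ρ reduced to Ā_29; 4-tuples below use C's row order:

  [1] (1, 16, 4, 3) · [2] (1, 16, 4, 3) · [3] (1, 16, 4, 3) · [4] (5, 3, 3, 11) · [5] (3, 0, 13, 11) · [6] (3, 0, 13, 11) · [7] (3, 0, 13, 11) · [8] (3, 0, 13, 11)

The 8 indices split into 3 linkage classes (same alcove rep ⇔ same W_29-dot-orbit):

[[1, 2, 3], [4], [5, 6, 7, 8]]


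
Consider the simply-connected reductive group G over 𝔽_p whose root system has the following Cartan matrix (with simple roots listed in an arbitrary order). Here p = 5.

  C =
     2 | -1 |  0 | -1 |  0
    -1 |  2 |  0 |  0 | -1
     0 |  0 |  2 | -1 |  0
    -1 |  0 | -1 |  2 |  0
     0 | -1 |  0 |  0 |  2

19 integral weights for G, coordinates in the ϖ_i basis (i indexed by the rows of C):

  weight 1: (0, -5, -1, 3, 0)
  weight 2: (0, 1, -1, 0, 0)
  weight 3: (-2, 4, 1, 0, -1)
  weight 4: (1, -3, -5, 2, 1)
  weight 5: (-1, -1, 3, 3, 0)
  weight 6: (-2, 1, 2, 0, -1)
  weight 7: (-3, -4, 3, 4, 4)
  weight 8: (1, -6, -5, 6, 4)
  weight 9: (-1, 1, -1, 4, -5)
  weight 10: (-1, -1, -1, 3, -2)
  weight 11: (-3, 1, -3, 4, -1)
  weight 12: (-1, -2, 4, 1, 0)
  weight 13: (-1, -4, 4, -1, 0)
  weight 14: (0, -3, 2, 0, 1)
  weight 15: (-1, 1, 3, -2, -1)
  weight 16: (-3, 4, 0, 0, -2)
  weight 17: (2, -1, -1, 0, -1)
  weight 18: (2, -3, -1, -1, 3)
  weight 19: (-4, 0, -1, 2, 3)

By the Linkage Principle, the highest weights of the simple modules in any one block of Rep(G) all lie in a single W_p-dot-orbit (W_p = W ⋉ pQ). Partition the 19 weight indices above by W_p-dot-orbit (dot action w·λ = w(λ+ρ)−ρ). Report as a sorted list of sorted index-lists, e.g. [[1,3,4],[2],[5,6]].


A_5 Cartan matrix, 5 simple roots permuted; ρ=(1,1,1,1,1).

Folding the 19 weights λ_j+ρ into Ā_5 (reps in the given 5-coord order):

  [1] (1, 2, 0, 1, 1) · [2] (1, 2, 0, 1, 1) · [3] (1, 2, 0, 0, 2) · [4] (1, 1, 3, 0, 0) · [5] (3, 0, 0, 1, 0) · [6] (1, 1, 3, 0, 0) · [7] (1, 2, 0, 0, 2) · [8] (1, 2, 0, 0, 2) · [9] (2, 0, 2, 1, 0) · [10] (1, 0, 0, 3, 0) · [11] (2, 0, 2, 1, 0) · [12] (1, 1, 3, 0, 0) · [13] (2, 0, 2, 1, 0) · [14] (1, 1, 3, 0, 0) · [15] (1, 1, 3, 0, 0) · [16] (1, 2, 0, 1, 1) · [17] (3, 0, 0, 1, 0) · [18] (1, 2, 0, 0, 2) · [19] (1, 2, 0, 0, 2)

These 19 weights hit 6 W_5-dot-orbits; sizes (3, 5, 5, 2, 3, 1):

[[1, 2, 16], [3, 7, 8, 18, 19], [4, 6, 12, 14, 15], [5, 17], [9, 11, 13], [10]]


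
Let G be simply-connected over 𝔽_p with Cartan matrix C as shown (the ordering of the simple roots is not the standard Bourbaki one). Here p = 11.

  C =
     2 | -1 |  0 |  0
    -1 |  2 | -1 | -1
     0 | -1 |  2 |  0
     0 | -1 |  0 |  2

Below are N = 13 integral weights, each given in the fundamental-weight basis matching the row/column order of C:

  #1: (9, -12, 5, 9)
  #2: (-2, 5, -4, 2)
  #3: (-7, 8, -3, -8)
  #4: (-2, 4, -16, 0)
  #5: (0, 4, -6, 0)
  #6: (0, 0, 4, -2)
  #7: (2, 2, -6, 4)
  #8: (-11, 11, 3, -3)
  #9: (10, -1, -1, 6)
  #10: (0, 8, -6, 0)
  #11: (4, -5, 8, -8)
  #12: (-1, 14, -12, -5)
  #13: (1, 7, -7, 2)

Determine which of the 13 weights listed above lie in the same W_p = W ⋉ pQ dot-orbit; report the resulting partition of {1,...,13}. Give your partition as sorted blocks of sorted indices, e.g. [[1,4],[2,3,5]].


D_4 Cartan matrix, 4 simple roots permuted; ρ=(1,1,1,1).

λ_j+ρ reflected into Ā_11 (⟨·,θ^∨⟩≤11); 4-tuples as given:

    λ_1+ρ ↦ (1, 0, 5, 1)
    λ_2+ρ ↦ (1, 2, 3, 3)
    λ_3+ρ ↦ (0, 2, 4, 1)
    λ_4+ρ ↦ (1, 0, 5, 1)
    λ_5+ρ ↦ (1, 0, 5, 1)
    λ_6+ρ ↦ (1, 0, 5, 1)
    λ_7+ρ ↦ (1, 2, 3, 3)
    λ_8+ρ ↦ (5, 1, 1, 3)
    λ_9+ρ ↦ (4, 0, 7, 0)
    λ_10+ρ ↦ (1, 0, 5, 1)
    λ_11+ρ ↦ (5, 1, 1, 3)
    λ_12+ρ ↦ (4, 0, 7, 0)
    λ_13+ρ ↦ (0, 2, 4, 1)

The 13 indices split into 5 linkage classes (same alcove rep ⇔ same W_11-dot-orbit):

[[1, 4, 5, 6, 10], [2, 7], [3, 13], [8, 11], [9, 12]]


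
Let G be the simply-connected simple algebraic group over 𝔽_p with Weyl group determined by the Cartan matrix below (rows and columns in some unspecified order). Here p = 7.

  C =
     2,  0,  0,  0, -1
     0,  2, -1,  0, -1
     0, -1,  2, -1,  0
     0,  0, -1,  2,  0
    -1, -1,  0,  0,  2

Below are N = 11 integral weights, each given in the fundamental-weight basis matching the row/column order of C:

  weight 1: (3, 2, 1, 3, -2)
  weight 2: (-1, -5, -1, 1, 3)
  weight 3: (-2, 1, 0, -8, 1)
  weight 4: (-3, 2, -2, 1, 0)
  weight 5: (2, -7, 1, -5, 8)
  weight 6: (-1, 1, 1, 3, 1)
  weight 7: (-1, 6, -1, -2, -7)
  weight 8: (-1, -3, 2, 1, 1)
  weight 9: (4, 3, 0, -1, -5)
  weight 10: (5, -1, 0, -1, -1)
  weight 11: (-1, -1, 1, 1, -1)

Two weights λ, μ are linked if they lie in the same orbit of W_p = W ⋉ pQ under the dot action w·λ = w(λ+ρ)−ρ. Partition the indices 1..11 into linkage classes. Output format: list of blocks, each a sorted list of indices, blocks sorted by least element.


C ↔ A_5 under row/col permutation; |W(A_5)| = 720.

Folding the 11 weights λ_j+ρ into Ā_7 (reps in the given 5-coord order):

  λ_1 → (1, 1, 1, 1, 1)
  λ_2 → (0, 0, 2, 2, 0)
  λ_3 → (2, 1, 2, 1, 1)
  λ_4 → (1, 1, 1, 1, 1)
  λ_5 → (1, 1, 1, 1, 1)
  λ_6 → (2, 1, 2, 1, 1)
  λ_7 → (6, 0, 1, 0, 0)
  λ_8 → (0, 2, 1, 2, 0)
  λ_9 → (1, 0, 1, 0, 4)
  λ_10 → (6, 0, 1, 0, 0)
  λ_11 → (0, 0, 2, 2, 0)

Linkage partition of the 11 weights (6 classes, p=7):

[[1, 4, 5], [2, 11], [3, 6], [7, 10], [8], [9]]


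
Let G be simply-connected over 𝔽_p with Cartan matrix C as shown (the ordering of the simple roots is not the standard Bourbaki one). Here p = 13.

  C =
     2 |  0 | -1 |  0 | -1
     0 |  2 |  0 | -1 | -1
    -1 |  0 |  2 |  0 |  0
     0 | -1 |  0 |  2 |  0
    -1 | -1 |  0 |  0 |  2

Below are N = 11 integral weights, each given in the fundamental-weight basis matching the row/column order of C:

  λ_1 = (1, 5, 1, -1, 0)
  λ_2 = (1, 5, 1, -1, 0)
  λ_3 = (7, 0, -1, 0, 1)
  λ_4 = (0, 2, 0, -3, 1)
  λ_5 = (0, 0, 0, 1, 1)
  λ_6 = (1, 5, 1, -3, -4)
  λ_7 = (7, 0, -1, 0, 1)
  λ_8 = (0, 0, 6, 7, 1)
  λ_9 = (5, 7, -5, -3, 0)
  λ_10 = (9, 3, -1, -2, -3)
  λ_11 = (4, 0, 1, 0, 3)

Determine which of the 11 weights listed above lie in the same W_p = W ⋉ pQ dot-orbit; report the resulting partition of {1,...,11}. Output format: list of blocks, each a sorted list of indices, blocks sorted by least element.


Type A_5, rank 5, |W|=720; reorder rows/cols to standard.

Folding the 11 weights λ_j+ρ into Ā_13 (reps in the given 5-coord order):

  λ_1 → (2, 6, 2, 0, 1) · λ_2 → (2, 6, 2, 0, 1) · λ_3 → (8, 1, 0, 1, 2) · λ_4 → (1, 1, 1, 2, 2) · λ_5 → (1, 1, 1, 2, 2) · λ_6 → (1, 1, 1, 2, 2) · λ_7 → (8, 1, 0, 1, 2) · λ_8 → (1, 1, 1, 2, 2) · λ_9 → (2, 6, 2, 0, 1) · λ_10 → (8, 1, 0, 1, 2) · λ_11 → (5, 1, 2, 1, 4)

Partition of {1..11} into 4 W_13-dot-orbits:

[[1, 2, 9], [3, 7, 10], [4, 5, 6, 8], [11]]


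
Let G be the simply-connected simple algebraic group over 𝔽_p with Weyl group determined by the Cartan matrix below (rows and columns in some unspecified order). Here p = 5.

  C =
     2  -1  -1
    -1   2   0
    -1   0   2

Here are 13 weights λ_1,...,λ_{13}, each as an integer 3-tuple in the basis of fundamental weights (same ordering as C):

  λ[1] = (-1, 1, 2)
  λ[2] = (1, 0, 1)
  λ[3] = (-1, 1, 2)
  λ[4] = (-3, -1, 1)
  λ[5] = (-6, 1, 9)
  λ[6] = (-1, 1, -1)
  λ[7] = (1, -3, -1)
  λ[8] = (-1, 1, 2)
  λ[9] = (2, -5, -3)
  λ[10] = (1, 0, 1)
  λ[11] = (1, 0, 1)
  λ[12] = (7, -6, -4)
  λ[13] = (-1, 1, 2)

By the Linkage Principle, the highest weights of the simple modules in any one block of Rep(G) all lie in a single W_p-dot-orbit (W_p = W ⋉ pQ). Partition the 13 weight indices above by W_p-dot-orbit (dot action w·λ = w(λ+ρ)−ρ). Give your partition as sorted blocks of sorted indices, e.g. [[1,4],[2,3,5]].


Type A_3, rank 3, |W|=24; reorder rows/cols to standard.

Folding the 13 weights λ_j+ρ into Ā_5 (reps in the given 3-coord order):

  [1] (0, 2, 3);  [2] (2, 1, 2);  [3] (0, 2, 3);  [4] (0, 2, 0);  [5] (0, 2, 0);  [6] (0, 2, 0);  [7] (0, 2, 0);  [8] (0, 2, 3);  [9] (2, 1, 1);  [10] (2, 1, 2);  [11] (2, 1, 2);  [12] (0, 2, 0);  [13] (0, 2, 3)

4 distinct reps among the 13 weights ⇒ 4 W_5-linkage classes:

[[1, 3, 8, 13], [2, 10, 11], [4, 5, 6, 7, 12], [9]]


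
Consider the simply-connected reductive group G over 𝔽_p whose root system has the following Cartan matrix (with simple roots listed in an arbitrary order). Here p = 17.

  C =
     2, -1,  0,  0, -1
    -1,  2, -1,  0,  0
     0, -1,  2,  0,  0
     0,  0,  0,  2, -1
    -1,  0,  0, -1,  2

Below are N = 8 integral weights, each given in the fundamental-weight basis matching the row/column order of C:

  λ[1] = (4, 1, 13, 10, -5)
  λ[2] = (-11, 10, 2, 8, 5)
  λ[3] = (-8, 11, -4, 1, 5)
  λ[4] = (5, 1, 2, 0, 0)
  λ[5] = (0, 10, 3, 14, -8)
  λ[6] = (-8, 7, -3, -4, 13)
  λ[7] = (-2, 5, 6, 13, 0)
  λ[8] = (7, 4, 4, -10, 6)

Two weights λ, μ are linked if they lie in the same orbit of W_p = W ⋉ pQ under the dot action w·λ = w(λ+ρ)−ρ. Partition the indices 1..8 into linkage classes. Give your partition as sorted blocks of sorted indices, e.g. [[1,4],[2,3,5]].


Type A_5, rank 5, |W|=720; reorder rows/cols to standard.

W_17-reps of the 8 weights in Ā_17 (same 5-coord order as C):

  [1] (1, 2, 3, 4, 0);  [2] (6, 1, 1, 3, 4);  [3] (6, 2, 3, 1, 1);  [4] (6, 2, 3, 1, 1);  [5] (6, 2, 3, 1, 1);  [6] (6, 1, 1, 3, 4);  [7] (1, 2, 3, 4, 0);  [8] (6, 2, 3, 1, 1)

Grouping the 8 weights by Ā_17-representative: 3 linkage classes.

[[1, 7], [2, 6], [3, 4, 5, 8]]


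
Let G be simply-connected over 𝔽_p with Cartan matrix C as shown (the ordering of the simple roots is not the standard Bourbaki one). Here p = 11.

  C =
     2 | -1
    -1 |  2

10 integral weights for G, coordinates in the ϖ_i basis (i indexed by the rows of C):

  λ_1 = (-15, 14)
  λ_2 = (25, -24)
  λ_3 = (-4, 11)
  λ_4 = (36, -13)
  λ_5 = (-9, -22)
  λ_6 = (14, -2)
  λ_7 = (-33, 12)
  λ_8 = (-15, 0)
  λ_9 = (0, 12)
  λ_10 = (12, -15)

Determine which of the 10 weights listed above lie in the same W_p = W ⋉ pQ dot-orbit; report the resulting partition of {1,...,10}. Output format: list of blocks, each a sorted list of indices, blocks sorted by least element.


Cartan matrix: type A_2 (|W|=6); un-permuting the 2 rows.

Ā_11 reps of the 10 weights (A_2, coords as presented):

  λ_1+ρ ↦ (7, 3)
  λ_2+ρ ↦ (7, 3)
  λ_3+ρ ↦ (2, 8)
  λ_4+ρ ↦ (7, 3)
  λ_5+ρ ↦ (7, 3)
  λ_6+ρ ↦ (7, 3)
  λ_7+ρ ↦ (2, 8)
  λ_8+ρ ↦ (2, 8)
  λ_9+ρ ↦ (2, 8)
  λ_10+ρ ↦ (2, 8)

Grouping the 10 weights by Ā_11-representative: 2 linkage classes.

[[1, 2, 4, 5, 6], [3, 7, 8, 9, 10]]


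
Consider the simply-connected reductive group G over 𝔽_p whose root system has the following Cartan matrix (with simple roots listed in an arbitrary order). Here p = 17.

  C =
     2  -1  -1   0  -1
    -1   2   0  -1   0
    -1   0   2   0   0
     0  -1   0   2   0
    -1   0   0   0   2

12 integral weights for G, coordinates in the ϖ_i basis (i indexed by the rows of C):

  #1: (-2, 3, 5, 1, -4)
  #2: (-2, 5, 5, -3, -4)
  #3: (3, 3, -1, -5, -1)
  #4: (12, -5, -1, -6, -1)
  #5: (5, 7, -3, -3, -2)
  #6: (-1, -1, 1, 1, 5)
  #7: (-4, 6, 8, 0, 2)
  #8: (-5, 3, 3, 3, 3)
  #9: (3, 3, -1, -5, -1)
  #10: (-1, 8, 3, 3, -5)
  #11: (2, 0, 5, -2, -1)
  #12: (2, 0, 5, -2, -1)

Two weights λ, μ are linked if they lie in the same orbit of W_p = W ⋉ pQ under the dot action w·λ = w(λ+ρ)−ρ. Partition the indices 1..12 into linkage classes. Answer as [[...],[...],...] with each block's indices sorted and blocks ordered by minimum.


Root system D_5: the 5×5 matrix C matches after relabeling.

Alcove-folded reps (p=17, 12 weights, presented ϖ-order):

  1: (3, 0, 2, 2, 1) · 2: (3, 0, 2, 2, 1) · 3: (4, 0, 0, 4, 0) · 4: (4, 0, 0, 4, 0) · 5: (3, 0, 2, 2, 1) · 6: (0, 0, 2, 2, 6) · 7: (3, 0, 6, 1, 0) · 8: (4, 0, 0, 4, 0) · 9: (4, 0, 0, 4, 0) · 10: (4, 0, 0, 4, 0) · 11: (3, 0, 6, 1, 0) · 12: (3, 0, 6, 1, 0)

These 12 weights hit 4 W_17-dot-orbits; sizes (3, 5, 1, 3):

[[1, 2, 5], [3, 4, 8, 9, 10], [6], [7, 11, 12]]


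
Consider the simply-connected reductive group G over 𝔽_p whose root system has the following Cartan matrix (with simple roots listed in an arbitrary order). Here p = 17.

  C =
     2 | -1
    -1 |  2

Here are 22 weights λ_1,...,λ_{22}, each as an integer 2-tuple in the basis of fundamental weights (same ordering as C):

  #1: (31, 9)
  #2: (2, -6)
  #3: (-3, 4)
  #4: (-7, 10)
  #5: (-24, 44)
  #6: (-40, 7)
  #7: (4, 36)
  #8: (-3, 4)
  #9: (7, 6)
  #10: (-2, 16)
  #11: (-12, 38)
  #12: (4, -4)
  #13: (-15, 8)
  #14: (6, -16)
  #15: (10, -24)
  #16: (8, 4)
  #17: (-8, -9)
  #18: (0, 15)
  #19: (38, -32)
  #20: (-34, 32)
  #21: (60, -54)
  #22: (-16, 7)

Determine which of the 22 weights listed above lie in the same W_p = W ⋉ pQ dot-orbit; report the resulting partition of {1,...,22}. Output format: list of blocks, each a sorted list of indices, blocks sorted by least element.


Type A_2, rank 2, |W|=6; reorder rows/cols to standard.

Ā_17 reps of the 22 weights (A_2, coords as presented):

  λ_1+ρ ↦ (8, 7);  λ_2+ρ ↦ (2, 3);  λ_3+ρ ↦ (2, 3);  λ_4+ρ ↦ (6, 5);  λ_5+ρ ↦ (6, 5);  λ_6+ρ ↦ (9, 5);  λ_7+ρ ↦ (9, 5);  λ_8+ρ ↦ (2, 3);  λ_9+ρ ↦ (8, 7);  λ_10+ρ ↦ (1, 16);  λ_11+ρ ↦ (6, 5);  λ_12+ρ ↦ (2, 3);  λ_13+ρ ↦ (9, 5);  λ_14+ρ ↦ (8, 7);  λ_15+ρ ↦ (6, 5);  λ_16+ρ ↦ (9, 5);  λ_17+ρ ↦ (8, 7);  λ_18+ρ ↦ (1, 16);  λ_19+ρ ↦ (9, 5);  λ_20+ρ ↦ (1, 16);  λ_21+ρ ↦ (8, 2);  λ_22+ρ ↦ (8, 7)

The 22 indices split into 6 linkage classes (same alcove rep ⇔ same W_17-dot-orbit):

[[1, 9, 14, 17, 22], [2, 3, 8, 12], [4, 5, 11, 15], [6, 7, 13, 16, 19], [10, 18, 20], [21]]
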